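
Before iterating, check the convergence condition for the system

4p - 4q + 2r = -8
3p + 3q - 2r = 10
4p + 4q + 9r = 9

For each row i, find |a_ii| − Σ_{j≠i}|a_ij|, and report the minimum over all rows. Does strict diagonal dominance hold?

row 1: |4| − (4+2) = -2
row 2: |3| − (3+2) = -2
row 3: |9| − (4+4) = 1
minimum over rows = -2 → not strictly diagonally dominant

-2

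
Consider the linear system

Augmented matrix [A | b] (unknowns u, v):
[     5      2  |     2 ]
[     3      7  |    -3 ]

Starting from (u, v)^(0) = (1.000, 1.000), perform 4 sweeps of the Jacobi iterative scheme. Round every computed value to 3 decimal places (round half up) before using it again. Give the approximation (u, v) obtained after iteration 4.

(0.699, -0.674)

Iteration 1:
  u = (2 - (2)·1.000) / (5) = 0.000
  v = (-3 - (3)·1.000) / (7) = -0.857
Iteration 2:
  u = (2 - (2)·-0.857) / (5) = 0.743
  v = (-3 - (3)·0.000) / (7) = -0.429
Iteration 3:
  u = (2 - (2)·-0.429) / (5) = 0.572
  v = (-3 - (3)·0.743) / (7) = -0.747
Iteration 4:
  u = (2 - (2)·-0.747) / (5) = 0.699
  v = (-3 - (3)·0.572) / (7) = -0.674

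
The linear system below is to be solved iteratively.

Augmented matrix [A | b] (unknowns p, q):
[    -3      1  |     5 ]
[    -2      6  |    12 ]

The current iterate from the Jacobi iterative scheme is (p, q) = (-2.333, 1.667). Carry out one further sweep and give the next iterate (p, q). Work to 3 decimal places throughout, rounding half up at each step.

One sweep:
  p = (5 - (1)·1.667) / (-3) = -1.111
  q = (12 - (-2)·-2.333) / (6) = 1.222

(-1.111, 1.222)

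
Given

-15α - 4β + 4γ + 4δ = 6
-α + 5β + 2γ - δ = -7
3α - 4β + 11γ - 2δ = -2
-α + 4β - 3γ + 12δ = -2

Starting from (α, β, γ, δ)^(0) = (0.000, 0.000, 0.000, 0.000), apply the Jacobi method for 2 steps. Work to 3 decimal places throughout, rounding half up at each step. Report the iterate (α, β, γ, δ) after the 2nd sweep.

Iteration 1:
  α = (6 - (-4)·0.000 - (4)·0.000 - (4)·0.000) / (-15) = -0.400
  β = (-7 - (-1)·0.000 - (2)·0.000 - (-1)·0.000) / (5) = -1.400
  γ = (-2 - (3)·0.000 - (-4)·0.000 - (-2)·0.000) / (11) = -0.182
  δ = (-2 - (-1)·0.000 - (4)·0.000 - (-3)·0.000) / (12) = -0.167
Iteration 2:
  α = (6 - (-4)·-1.400 - (4)·-0.182 - (4)·-0.167) / (-15) = -0.120
  β = (-7 - (-1)·-0.400 - (2)·-0.182 - (-1)·-0.167) / (5) = -1.441
  γ = (-2 - (3)·-0.400 - (-4)·-1.400 - (-2)·-0.167) / (11) = -0.612
  δ = (-2 - (-1)·-0.400 - (4)·-1.400 - (-3)·-0.182) / (12) = 0.221

(-0.120, -1.441, -0.612, 0.221)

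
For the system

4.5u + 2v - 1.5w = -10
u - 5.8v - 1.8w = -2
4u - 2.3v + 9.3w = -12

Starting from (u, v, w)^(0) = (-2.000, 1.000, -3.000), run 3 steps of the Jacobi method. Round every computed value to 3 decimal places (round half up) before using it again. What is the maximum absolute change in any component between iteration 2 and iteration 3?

Iteration 1:
  u = (-10 - (2)·1.000 - (-1.5)·-3.000) / (4.5) = -3.667
  v = (-2 - (1)·-2.000 - (-1.8)·-3.000) / (-5.8) = 0.931
  w = (-12 - (4)·-2.000 - (-2.3)·1.000) / (9.3) = -0.183
Iteration 2:
  u = (-10 - (2)·0.931 - (-1.5)·-0.183) / (4.5) = -2.697
  v = (-2 - (1)·-3.667 - (-1.8)·-0.183) / (-5.8) = -0.231
  w = (-12 - (4)·-3.667 - (-2.3)·0.931) / (9.3) = 0.517
Iteration 3:
  u = (-10 - (2)·-0.231 - (-1.5)·0.517) / (4.5) = -1.947
  v = (-2 - (1)·-2.697 - (-1.8)·0.517) / (-5.8) = -0.281
  w = (-12 - (4)·-2.697 - (-2.3)·-0.231) / (9.3) = -0.187
Change: (0.750, -0.050, -0.704) → max |·| = 0.750

0.750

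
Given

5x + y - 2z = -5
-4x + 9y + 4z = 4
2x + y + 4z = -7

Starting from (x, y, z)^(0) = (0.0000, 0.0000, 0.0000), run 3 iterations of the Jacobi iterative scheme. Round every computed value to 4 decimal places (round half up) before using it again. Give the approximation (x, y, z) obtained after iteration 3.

Iteration 1:
  x = (-5 - (1)·0.0000 - (-2)·0.0000) / (5) = -1.0000
  y = (4 - (-4)·0.0000 - (4)·0.0000) / (9) = 0.4444
  z = (-7 - (2)·0.0000 - (1)·0.0000) / (4) = -1.7500
Iteration 2:
  x = (-5 - (1)·0.4444 - (-2)·-1.7500) / (5) = -1.7889
  y = (4 - (-4)·-1.0000 - (4)·-1.7500) / (9) = 0.7778
  z = (-7 - (2)·-1.0000 - (1)·0.4444) / (4) = -1.3611
Iteration 3:
  x = (-5 - (1)·0.7778 - (-2)·-1.3611) / (5) = -1.7000
  y = (4 - (-4)·-1.7889 - (4)·-1.3611) / (9) = 0.2543
  z = (-7 - (2)·-1.7889 - (1)·0.7778) / (4) = -1.0500

(-1.7000, 0.2543, -1.0500)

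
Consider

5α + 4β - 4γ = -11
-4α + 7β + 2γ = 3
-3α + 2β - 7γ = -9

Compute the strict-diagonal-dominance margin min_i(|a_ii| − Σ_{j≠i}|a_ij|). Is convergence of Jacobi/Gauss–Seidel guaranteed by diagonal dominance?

row 1: |5| − (4+4) = -3
row 2: |7| − (4+2) = 1
row 3: |-7| − (3+2) = 2
minimum over rows = -3 → not strictly diagonally dominant

-3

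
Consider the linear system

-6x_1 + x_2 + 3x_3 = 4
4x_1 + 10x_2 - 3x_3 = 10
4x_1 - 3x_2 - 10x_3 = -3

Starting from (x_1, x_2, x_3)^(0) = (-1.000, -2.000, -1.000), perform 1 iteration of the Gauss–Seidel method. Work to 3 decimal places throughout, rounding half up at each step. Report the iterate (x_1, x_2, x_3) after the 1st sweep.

Iteration 1:
  x_1 = (4 - (1)·-2.000 - (3)·-1.000) / (-6) = -1.500
  x_2 = (10 - (4)·-1.500 - (-3)·-1.000) / (10) = 1.300
  x_3 = (-3 - (4)·-1.500 - (-3)·1.300) / (-10) = -0.690

(-1.500, 1.300, -0.690)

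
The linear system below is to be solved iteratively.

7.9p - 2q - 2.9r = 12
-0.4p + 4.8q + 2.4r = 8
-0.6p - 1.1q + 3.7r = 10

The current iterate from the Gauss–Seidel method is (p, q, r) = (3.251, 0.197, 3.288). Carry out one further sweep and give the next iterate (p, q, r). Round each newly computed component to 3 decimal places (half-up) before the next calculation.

(2.776, 0.254, 3.228)

One sweep:
  p = (12 - (-2)·0.197 - (-2.9)·3.288) / (7.9) = 2.776
  q = (8 - (-0.4)·2.776 - (2.4)·3.288) / (4.8) = 0.254
  r = (10 - (-0.6)·2.776 - (-1.1)·0.254) / (3.7) = 3.228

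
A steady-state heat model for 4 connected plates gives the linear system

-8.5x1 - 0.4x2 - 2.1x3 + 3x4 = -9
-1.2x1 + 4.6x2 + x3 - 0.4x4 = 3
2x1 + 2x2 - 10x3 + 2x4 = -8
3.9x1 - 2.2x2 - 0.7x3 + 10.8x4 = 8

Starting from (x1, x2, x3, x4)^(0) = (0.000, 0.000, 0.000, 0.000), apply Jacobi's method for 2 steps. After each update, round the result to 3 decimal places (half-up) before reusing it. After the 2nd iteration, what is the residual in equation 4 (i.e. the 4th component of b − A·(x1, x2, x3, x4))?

Iteration 1:
  x1 = (-9 - (-0.4)·0.000 - (-2.1)·0.000 - (3)·0.000) / (-8.5) = 1.059
  x2 = (3 - (-1.2)·0.000 - (1)·0.000 - (-0.4)·0.000) / (4.6) = 0.652
  x3 = (-8 - (2)·0.000 - (2)·0.000 - (2)·0.000) / (-10) = 0.800
  x4 = (8 - (3.9)·0.000 - (-2.2)·0.000 - (-0.7)·0.000) / (10.8) = 0.741
Iteration 2:
  x1 = (-9 - (-0.4)·0.652 - (-2.1)·0.800 - (3)·0.741) / (-8.5) = 1.092
  x2 = (3 - (-1.2)·1.059 - (1)·0.800 - (-0.4)·0.741) / (4.6) = 0.819
  x3 = (-8 - (2)·1.059 - (2)·0.652 - (2)·0.741) / (-10) = 1.290
  x4 = (8 - (3.9)·1.059 - (-2.2)·0.652 - (-0.7)·0.800) / (10.8) = 0.543
Residual b − A·x = (1.690, -0.530, -0.008, 0.582)

0.582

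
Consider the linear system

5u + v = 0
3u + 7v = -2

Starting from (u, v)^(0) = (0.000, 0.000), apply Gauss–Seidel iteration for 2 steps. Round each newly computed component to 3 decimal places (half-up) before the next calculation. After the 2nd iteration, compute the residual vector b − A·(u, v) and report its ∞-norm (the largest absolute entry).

0.025

Iteration 1:
  u = (0 - (1)·0.000) / (5) = 0.000
  v = (-2 - (3)·0.000) / (7) = -0.286
Iteration 2:
  u = (0 - (1)·-0.286) / (5) = 0.057
  v = (-2 - (3)·0.057) / (7) = -0.310
Residual b − A·x = (0.025, -0.001); ∞-norm = 0.025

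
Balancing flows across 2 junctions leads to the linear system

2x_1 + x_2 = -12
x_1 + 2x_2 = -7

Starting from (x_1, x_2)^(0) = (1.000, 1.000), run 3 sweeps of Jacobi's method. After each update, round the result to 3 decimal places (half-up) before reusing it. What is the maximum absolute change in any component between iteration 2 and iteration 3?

Iteration 1:
  x_1 = (-12 - (1)·1.000) / (2) = -6.500
  x_2 = (-7 - (1)·1.000) / (2) = -4.000
Iteration 2:
  x_1 = (-12 - (1)·-4.000) / (2) = -4.000
  x_2 = (-7 - (1)·-6.500) / (2) = -0.250
Iteration 3:
  x_1 = (-12 - (1)·-0.250) / (2) = -5.875
  x_2 = (-7 - (1)·-4.000) / (2) = -1.500
Change: (-1.875, -1.250) → max |·| = 1.875

1.875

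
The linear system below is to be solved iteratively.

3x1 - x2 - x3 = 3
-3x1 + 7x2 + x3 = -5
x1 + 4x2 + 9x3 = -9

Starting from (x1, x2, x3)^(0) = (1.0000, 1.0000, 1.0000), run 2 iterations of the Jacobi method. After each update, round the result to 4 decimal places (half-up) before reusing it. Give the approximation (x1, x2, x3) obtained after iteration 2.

(0.3386, 0.2222, -0.9947)

Iteration 1:
  x1 = (3 - (-1)·1.0000 - (-1)·1.0000) / (3) = 1.6667
  x2 = (-5 - (-3)·1.0000 - (1)·1.0000) / (7) = -0.4286
  x3 = (-9 - (1)·1.0000 - (4)·1.0000) / (9) = -1.5556
Iteration 2:
  x1 = (3 - (-1)·-0.4286 - (-1)·-1.5556) / (3) = 0.3386
  x2 = (-5 - (-3)·1.6667 - (1)·-1.5556) / (7) = 0.2222
  x3 = (-9 - (1)·1.6667 - (4)·-0.4286) / (9) = -0.9947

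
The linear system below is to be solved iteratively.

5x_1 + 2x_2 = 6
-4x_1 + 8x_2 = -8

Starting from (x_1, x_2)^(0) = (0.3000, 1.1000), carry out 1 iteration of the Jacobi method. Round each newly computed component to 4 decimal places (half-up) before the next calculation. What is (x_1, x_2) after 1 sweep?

Iteration 1:
  x_1 = (6 - (2)·1.1000) / (5) = 0.7600
  x_2 = (-8 - (-4)·0.3000) / (8) = -0.8500

(0.7600, -0.8500)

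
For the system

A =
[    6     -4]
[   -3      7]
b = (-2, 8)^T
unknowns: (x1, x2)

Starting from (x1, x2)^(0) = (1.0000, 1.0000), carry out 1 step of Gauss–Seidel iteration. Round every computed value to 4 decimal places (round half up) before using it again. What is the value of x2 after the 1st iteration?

1.2857

Iteration 1:
  x1 = (-2 - (-4)·1.0000) / (6) = 0.3333
  x2 = (8 - (-3)·0.3333) / (7) = 1.2857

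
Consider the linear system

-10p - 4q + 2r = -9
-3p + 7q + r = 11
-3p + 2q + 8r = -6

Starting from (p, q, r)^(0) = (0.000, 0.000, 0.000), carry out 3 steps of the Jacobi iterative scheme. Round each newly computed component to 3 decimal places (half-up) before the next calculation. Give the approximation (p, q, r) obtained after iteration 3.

Iteration 1:
  p = (-9 - (-4)·0.000 - (2)·0.000) / (-10) = 0.900
  q = (11 - (-3)·0.000 - (1)·0.000) / (7) = 1.571
  r = (-6 - (-3)·0.000 - (2)·0.000) / (8) = -0.750
Iteration 2:
  p = (-9 - (-4)·1.571 - (2)·-0.750) / (-10) = 0.122
  q = (11 - (-3)·0.900 - (1)·-0.750) / (7) = 2.064
  r = (-6 - (-3)·0.900 - (2)·1.571) / (8) = -0.805
Iteration 3:
  p = (-9 - (-4)·2.064 - (2)·-0.805) / (-10) = -0.087
  q = (11 - (-3)·0.122 - (1)·-0.805) / (7) = 1.739
  r = (-6 - (-3)·0.122 - (2)·2.064) / (8) = -1.220

(-0.087, 1.739, -1.220)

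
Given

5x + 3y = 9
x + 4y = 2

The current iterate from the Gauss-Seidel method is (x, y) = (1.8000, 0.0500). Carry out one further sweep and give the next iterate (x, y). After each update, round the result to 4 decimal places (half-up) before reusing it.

One sweep:
  x = (9 - (3)·0.0500) / (5) = 1.7700
  y = (2 - (1)·1.7700) / (4) = 0.0575

(1.7700, 0.0575)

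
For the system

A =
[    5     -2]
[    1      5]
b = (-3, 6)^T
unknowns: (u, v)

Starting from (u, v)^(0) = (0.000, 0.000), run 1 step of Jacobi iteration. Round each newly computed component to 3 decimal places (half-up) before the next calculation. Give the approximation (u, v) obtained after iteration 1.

Iteration 1:
  u = (-3 - (-2)·0.000) / (5) = -0.600
  v = (6 - (1)·0.000) / (5) = 1.200

(-0.600, 1.200)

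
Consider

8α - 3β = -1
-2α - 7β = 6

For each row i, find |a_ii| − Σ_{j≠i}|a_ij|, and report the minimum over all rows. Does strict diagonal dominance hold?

5

row 1: |8| − (3) = 5
row 2: |-7| − (2) = 5
minimum over rows = 5 → strictly diagonally dominant (convergence guaranteed)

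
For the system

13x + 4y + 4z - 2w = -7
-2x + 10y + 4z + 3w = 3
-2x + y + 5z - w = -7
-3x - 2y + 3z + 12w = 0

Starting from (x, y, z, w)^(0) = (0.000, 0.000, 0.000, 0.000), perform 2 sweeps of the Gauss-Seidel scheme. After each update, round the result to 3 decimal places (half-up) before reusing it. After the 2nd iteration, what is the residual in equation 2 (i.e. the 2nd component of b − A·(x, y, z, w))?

Iteration 1:
  x = (-7 - (4)·0.000 - (4)·0.000 - (-2)·0.000) / (13) = -0.538
  y = (3 - (-2)·-0.538 - (4)·0.000 - (3)·0.000) / (10) = 0.192
  z = (-7 - (-2)·-0.538 - (1)·0.192 - (-1)·0.000) / (5) = -1.654
  w = (0 - (-3)·-0.538 - (-2)·0.192 - (3)·-1.654) / (12) = 0.311
Iteration 2:
  x = (-7 - (4)·0.192 - (4)·-1.654 - (-2)·0.311) / (13) = -0.041
  y = (3 - (-2)·-0.041 - (4)·-1.654 - (3)·0.311) / (10) = 0.860
  z = (-7 - (-2)·-0.041 - (1)·0.860 - (-1)·0.311) / (5) = -1.526
  w = (0 - (-3)·-0.041 - (-2)·0.860 - (3)·-1.526) / (12) = 0.515
Residual b − A·x = (-2.773, -1.123, 0.203, -0.005)

-1.123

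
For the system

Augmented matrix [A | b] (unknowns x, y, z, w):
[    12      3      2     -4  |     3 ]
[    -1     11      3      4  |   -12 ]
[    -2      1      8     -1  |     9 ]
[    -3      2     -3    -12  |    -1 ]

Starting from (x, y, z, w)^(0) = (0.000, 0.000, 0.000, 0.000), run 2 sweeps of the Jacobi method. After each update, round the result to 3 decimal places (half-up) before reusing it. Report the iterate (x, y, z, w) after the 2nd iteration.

(0.363, -1.405, 1.334, -0.442)

Iteration 1:
  x = (3 - (3)·0.000 - (2)·0.000 - (-4)·0.000) / (12) = 0.250
  y = (-12 - (-1)·0.000 - (3)·0.000 - (4)·0.000) / (11) = -1.091
  z = (9 - (-2)·0.000 - (1)·0.000 - (-1)·0.000) / (8) = 1.125
  w = (-1 - (-3)·0.000 - (2)·0.000 - (-3)·0.000) / (-12) = 0.083
Iteration 2:
  x = (3 - (3)·-1.091 - (2)·1.125 - (-4)·0.083) / (12) = 0.363
  y = (-12 - (-1)·0.250 - (3)·1.125 - (4)·0.083) / (11) = -1.405
  z = (9 - (-2)·0.250 - (1)·-1.091 - (-1)·0.083) / (8) = 1.334
  w = (-1 - (-3)·0.250 - (2)·-1.091 - (-3)·1.125) / (-12) = -0.442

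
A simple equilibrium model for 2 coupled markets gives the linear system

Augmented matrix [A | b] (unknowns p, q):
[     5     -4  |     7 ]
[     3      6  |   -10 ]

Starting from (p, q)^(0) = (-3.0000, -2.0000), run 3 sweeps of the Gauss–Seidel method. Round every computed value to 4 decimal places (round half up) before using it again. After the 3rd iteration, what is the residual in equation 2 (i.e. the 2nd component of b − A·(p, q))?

0.0002

Iteration 1:
  p = (7 - (-4)·-2.0000) / (5) = -0.2000
  q = (-10 - (3)·-0.2000) / (6) = -1.5667
Iteration 2:
  p = (7 - (-4)·-1.5667) / (5) = 0.1466
  q = (-10 - (3)·0.1466) / (6) = -1.7400
Iteration 3:
  p = (7 - (-4)·-1.7400) / (5) = 0.0080
  q = (-10 - (3)·0.0080) / (6) = -1.6707
Residual b − A·x = (0.2772, 0.0002)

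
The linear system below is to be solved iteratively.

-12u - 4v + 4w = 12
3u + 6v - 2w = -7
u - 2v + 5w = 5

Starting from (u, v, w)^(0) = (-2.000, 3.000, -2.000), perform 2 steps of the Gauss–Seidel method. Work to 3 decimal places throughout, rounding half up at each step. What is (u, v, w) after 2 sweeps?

(-0.389, -0.528, 0.867)

Iteration 1:
  u = (12 - (-4)·3.000 - (4)·-2.000) / (-12) = -2.667
  v = (-7 - (3)·-2.667 - (-2)·-2.000) / (6) = -0.500
  w = (5 - (1)·-2.667 - (-2)·-0.500) / (5) = 1.333
Iteration 2:
  u = (12 - (-4)·-0.500 - (4)·1.333) / (-12) = -0.389
  v = (-7 - (3)·-0.389 - (-2)·1.333) / (6) = -0.528
  w = (5 - (1)·-0.389 - (-2)·-0.528) / (5) = 0.867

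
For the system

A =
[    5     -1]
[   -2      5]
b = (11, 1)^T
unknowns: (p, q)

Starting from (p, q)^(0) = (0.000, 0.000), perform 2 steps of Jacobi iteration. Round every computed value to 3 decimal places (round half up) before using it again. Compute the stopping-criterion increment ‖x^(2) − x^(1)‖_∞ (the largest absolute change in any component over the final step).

0.880

Iteration 1:
  p = (11 - (-1)·0.000) / (5) = 2.200
  q = (1 - (-2)·0.000) / (5) = 0.200
Iteration 2:
  p = (11 - (-1)·0.200) / (5) = 2.240
  q = (1 - (-2)·2.200) / (5) = 1.080
Change: (0.040, 0.880) → max |·| = 0.880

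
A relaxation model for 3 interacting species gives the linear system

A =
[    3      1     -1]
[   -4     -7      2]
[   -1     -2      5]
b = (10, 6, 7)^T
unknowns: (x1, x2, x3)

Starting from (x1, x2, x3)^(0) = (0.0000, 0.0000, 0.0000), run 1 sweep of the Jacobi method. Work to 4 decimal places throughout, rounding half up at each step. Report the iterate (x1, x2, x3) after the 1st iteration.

(3.3333, -0.8571, 1.4000)

Iteration 1:
  x1 = (10 - (1)·0.0000 - (-1)·0.0000) / (3) = 3.3333
  x2 = (6 - (-4)·0.0000 - (2)·0.0000) / (-7) = -0.8571
  x3 = (7 - (-1)·0.0000 - (-2)·0.0000) / (5) = 1.4000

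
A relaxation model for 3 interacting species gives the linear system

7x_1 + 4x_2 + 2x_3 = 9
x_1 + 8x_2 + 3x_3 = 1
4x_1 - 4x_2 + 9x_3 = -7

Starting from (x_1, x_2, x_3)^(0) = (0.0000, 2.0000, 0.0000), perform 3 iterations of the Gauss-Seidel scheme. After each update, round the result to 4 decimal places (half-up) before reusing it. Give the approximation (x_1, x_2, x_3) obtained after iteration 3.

(1.5238, 0.4279, -1.2648)

Iteration 1:
  x_1 = (9 - (4)·2.0000 - (2)·0.0000) / (7) = 0.1429
  x_2 = (1 - (1)·0.1429 - (3)·0.0000) / (8) = 0.1071
  x_3 = (-7 - (4)·0.1429 - (-4)·0.1071) / (9) = -0.7937
Iteration 2:
  x_1 = (9 - (4)·0.1071 - (2)·-0.7937) / (7) = 1.4513
  x_2 = (1 - (1)·1.4513 - (3)·-0.7937) / (8) = 0.2412
  x_3 = (-7 - (4)·1.4513 - (-4)·0.2412) / (9) = -1.3156
Iteration 3:
  x_1 = (9 - (4)·0.2412 - (2)·-1.3156) / (7) = 1.5238
  x_2 = (1 - (1)·1.5238 - (3)·-1.3156) / (8) = 0.4279
  x_3 = (-7 - (4)·1.5238 - (-4)·0.4279) / (9) = -1.2648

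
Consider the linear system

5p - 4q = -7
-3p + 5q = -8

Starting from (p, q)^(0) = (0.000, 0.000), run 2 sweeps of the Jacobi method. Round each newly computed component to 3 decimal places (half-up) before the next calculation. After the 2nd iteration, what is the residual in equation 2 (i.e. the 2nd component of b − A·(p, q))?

Iteration 1:
  p = (-7 - (-4)·0.000) / (5) = -1.400
  q = (-8 - (-3)·0.000) / (5) = -1.600
Iteration 2:
  p = (-7 - (-4)·-1.600) / (5) = -2.680
  q = (-8 - (-3)·-1.400) / (5) = -2.440
Residual b − A·x = (-3.360, -3.840)

-3.840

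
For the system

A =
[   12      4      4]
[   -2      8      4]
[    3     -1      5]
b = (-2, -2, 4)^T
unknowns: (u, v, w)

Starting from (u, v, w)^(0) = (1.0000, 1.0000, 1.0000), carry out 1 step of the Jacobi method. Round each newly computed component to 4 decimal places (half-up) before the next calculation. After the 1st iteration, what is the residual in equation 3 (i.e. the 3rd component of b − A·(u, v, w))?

3.9999

Iteration 1:
  u = (-2 - (4)·1.0000 - (4)·1.0000) / (12) = -0.8333
  v = (-2 - (-2)·1.0000 - (4)·1.0000) / (8) = -0.5000
  w = (4 - (3)·1.0000 - (-1)·1.0000) / (5) = 0.4000
Residual b − A·x = (8.3996, -1.2666, 3.9999)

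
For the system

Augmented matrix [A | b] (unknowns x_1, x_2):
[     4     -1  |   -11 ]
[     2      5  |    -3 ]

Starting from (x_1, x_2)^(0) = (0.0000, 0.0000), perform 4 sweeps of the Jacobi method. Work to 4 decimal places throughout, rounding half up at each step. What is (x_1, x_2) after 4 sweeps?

Iteration 1:
  x_1 = (-11 - (-1)·0.0000) / (4) = -2.7500
  x_2 = (-3 - (2)·0.0000) / (5) = -0.6000
Iteration 2:
  x_1 = (-11 - (-1)·-0.6000) / (4) = -2.9000
  x_2 = (-3 - (2)·-2.7500) / (5) = 0.5000
Iteration 3:
  x_1 = (-11 - (-1)·0.5000) / (4) = -2.6250
  x_2 = (-3 - (2)·-2.9000) / (5) = 0.5600
Iteration 4:
  x_1 = (-11 - (-1)·0.5600) / (4) = -2.6100
  x_2 = (-3 - (2)·-2.6250) / (5) = 0.4500

(-2.6100, 0.4500)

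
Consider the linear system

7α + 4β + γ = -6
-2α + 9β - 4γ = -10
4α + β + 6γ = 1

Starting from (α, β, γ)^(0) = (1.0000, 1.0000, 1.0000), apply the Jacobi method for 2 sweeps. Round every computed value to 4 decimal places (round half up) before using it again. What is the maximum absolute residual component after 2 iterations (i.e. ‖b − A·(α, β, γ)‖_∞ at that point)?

Iteration 1:
  α = (-6 - (4)·1.0000 - (1)·1.0000) / (7) = -1.5714
  β = (-10 - (-2)·1.0000 - (-4)·1.0000) / (9) = -0.4444
  γ = (1 - (4)·1.0000 - (1)·1.0000) / (6) = -0.6667
Iteration 2:
  α = (-6 - (4)·-0.4444 - (1)·-0.6667) / (7) = -0.5080
  β = (-10 - (-2)·-1.5714 - (-4)·-0.6667) / (9) = -1.7566
  γ = (1 - (4)·-1.5714 - (1)·-0.4444) / (6) = 1.2883
Residual b − A·x = (3.2941, 9.9466, -2.9412); ∞-norm = 9.9466

9.9466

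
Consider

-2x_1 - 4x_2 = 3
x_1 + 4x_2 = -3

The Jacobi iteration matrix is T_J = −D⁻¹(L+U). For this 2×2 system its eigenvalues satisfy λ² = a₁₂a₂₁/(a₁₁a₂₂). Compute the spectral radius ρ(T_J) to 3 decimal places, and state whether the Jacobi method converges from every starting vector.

0.707

a₁₂a₂₁/(a₁₁a₂₂) = (-4)·(1) / ((-2)·(4)) = 0.500000
ρ = √|0.500000| = √0.500000 = 0.707
ρ < 1, so Jacobi converges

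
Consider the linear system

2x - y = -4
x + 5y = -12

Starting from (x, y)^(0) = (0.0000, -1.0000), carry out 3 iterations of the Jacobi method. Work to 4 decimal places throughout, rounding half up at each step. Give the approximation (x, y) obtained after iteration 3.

(-2.9500, -1.7600)

Iteration 1:
  x = (-4 - (-1)·-1.0000) / (2) = -2.5000
  y = (-12 - (1)·0.0000) / (5) = -2.4000
Iteration 2:
  x = (-4 - (-1)·-2.4000) / (2) = -3.2000
  y = (-12 - (1)·-2.5000) / (5) = -1.9000
Iteration 3:
  x = (-4 - (-1)·-1.9000) / (2) = -2.9500
  y = (-12 - (1)·-3.2000) / (5) = -1.7600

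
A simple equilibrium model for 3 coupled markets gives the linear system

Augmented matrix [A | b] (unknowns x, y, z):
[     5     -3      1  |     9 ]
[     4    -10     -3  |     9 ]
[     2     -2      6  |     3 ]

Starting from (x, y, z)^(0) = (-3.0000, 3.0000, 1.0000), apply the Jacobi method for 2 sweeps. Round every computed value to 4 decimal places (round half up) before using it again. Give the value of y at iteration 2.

-0.2900

Iteration 1:
  x = (9 - (-3)·3.0000 - (1)·1.0000) / (5) = 3.4000
  y = (9 - (4)·-3.0000 - (-3)·1.0000) / (-10) = -2.4000
  z = (3 - (2)·-3.0000 - (-2)·3.0000) / (6) = 2.5000
Iteration 2:
  x = (9 - (-3)·-2.4000 - (1)·2.5000) / (5) = -0.1400
  y = (9 - (4)·3.4000 - (-3)·2.5000) / (-10) = -0.2900
  z = (3 - (2)·3.4000 - (-2)·-2.4000) / (6) = -1.4333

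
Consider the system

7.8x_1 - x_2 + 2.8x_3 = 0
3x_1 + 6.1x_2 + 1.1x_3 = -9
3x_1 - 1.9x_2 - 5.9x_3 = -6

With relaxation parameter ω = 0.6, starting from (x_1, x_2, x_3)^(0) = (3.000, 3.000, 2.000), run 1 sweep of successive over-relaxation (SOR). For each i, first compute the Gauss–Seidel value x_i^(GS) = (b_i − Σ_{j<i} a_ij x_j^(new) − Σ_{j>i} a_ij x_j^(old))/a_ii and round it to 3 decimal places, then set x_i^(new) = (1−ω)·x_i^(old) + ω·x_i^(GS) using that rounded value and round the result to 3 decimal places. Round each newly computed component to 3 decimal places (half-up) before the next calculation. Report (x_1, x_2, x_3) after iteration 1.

(1.000, -0.197, 1.753)

Iteration 1:
  x_1: GS value = (0 - (-1)·3.000 - (2.8)·2.000) / (7.8) = -0.333;  x_1 ← (1−ω)·3.000 + ω·-0.333 = 1.000
  x_2: GS value = (-9 - (3)·1.000 - (1.1)·2.000) / (6.1) = -2.328;  x_2 ← (1−ω)·3.000 + ω·-2.328 = -0.197
  x_3: GS value = (-6 - (3)·1.000 - (-1.9)·-0.197) / (-5.9) = 1.589;  x_3 ← (1−ω)·2.000 + ω·1.589 = 1.753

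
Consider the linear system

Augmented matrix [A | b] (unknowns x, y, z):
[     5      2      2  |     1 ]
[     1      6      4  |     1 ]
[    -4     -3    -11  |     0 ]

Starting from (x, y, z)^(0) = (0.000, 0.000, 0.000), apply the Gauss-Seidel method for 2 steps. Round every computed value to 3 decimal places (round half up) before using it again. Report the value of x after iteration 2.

Iteration 1:
  x = (1 - (2)·0.000 - (2)·0.000) / (5) = 0.200
  y = (1 - (1)·0.200 - (4)·0.000) / (6) = 0.133
  z = (0 - (-4)·0.200 - (-3)·0.133) / (-11) = -0.109
Iteration 2:
  x = (1 - (2)·0.133 - (2)·-0.109) / (5) = 0.190
  y = (1 - (1)·0.190 - (4)·-0.109) / (6) = 0.208
  z = (0 - (-4)·0.190 - (-3)·0.208) / (-11) = -0.126

0.190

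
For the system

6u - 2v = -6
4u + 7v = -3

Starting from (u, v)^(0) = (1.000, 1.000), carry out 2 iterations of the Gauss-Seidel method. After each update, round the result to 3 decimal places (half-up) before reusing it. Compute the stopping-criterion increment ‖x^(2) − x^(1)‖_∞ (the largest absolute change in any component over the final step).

Iteration 1:
  u = (-6 - (-2)·1.000) / (6) = -0.667
  v = (-3 - (4)·-0.667) / (7) = -0.047
Iteration 2:
  u = (-6 - (-2)·-0.047) / (6) = -1.016
  v = (-3 - (4)·-1.016) / (7) = 0.152
Change: (-0.349, 0.199) → max |·| = 0.349

0.349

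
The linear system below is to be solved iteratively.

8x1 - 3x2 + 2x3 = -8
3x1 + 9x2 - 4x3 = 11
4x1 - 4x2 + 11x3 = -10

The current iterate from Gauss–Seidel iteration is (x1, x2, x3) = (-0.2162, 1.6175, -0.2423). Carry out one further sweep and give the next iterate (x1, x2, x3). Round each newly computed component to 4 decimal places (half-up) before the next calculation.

One sweep:
  x1 = (-8 - (-3)·1.6175 - (2)·-0.2423) / (8) = -0.3329
  x2 = (11 - (3)·-0.3329 - (-4)·-0.2423) / (9) = 1.2255
  x3 = (-10 - (4)·-0.3329 - (-4)·1.2255) / (11) = -0.3424

(-0.3329, 1.2255, -0.3424)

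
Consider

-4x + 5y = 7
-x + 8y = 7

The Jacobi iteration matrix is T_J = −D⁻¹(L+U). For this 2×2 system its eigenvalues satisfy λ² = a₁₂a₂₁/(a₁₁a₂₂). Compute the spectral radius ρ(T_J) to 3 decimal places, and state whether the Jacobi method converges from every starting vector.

0.395

a₁₂a₂₁/(a₁₁a₂₂) = (5)·(-1) / ((-4)·(8)) = 0.156250
ρ = √|0.156250| = √0.156250 = 0.395
ρ < 1, so Jacobi converges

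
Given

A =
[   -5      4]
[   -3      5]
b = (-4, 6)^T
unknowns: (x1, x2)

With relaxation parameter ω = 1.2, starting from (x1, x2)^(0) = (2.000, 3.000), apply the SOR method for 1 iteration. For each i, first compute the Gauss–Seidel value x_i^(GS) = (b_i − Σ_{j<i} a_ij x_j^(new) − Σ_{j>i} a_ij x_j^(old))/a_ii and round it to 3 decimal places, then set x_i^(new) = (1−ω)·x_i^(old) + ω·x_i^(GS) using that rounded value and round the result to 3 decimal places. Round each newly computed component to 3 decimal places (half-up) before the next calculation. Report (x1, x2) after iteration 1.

Iteration 1:
  x1: GS value = (-4 - (4)·3.000) / (-5) = 3.200;  x1 ← (1−ω)·2.000 + ω·3.200 = 3.440
  x2: GS value = (6 - (-3)·3.440) / (5) = 3.264;  x2 ← (1−ω)·3.000 + ω·3.264 = 3.317

(3.440, 3.317)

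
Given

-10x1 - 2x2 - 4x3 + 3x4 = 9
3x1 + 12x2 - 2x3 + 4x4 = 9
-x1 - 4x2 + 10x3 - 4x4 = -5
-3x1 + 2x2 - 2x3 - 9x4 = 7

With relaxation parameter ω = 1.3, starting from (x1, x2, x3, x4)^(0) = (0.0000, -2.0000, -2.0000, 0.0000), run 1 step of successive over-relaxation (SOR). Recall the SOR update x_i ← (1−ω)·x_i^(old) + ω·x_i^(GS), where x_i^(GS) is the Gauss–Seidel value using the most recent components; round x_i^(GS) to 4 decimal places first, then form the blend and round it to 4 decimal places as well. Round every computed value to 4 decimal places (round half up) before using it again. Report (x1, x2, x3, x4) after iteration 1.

Iteration 1:
  x1: GS value = (9 - (-2)·-2.0000 - (-4)·-2.0000 - (3)·0.0000) / (-10) = 0.3000;  x1 ← (1−ω)·0.0000 + ω·0.3000 = 0.3900
  x2: GS value = (9 - (3)·0.3900 - (-2)·-2.0000 - (4)·0.0000) / (12) = 0.3192;  x2 ← (1−ω)·-2.0000 + ω·0.3192 = 1.0150
  x3: GS value = (-5 - (-1)·0.3900 - (-4)·1.0150 - (-4)·0.0000) / (10) = -0.0550;  x3 ← (1−ω)·-2.0000 + ω·-0.0550 = 0.5285
  x4: GS value = (7 - (-3)·0.3900 - (2)·1.0150 - (-2)·0.5285) / (-9) = -0.7997;  x4 ← (1−ω)·0.0000 + ω·-0.7997 = -1.0396

(0.3900, 1.0150, 0.5285, -1.0396)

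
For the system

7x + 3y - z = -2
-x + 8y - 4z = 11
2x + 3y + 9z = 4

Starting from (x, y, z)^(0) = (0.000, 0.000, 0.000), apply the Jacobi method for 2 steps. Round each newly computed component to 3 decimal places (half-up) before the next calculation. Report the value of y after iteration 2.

1.561

Iteration 1:
  x = (-2 - (3)·0.000 - (-1)·0.000) / (7) = -0.286
  y = (11 - (-1)·0.000 - (-4)·0.000) / (8) = 1.375
  z = (4 - (2)·0.000 - (3)·0.000) / (9) = 0.444
Iteration 2:
  x = (-2 - (3)·1.375 - (-1)·0.444) / (7) = -0.812
  y = (11 - (-1)·-0.286 - (-4)·0.444) / (8) = 1.561
  z = (4 - (2)·-0.286 - (3)·1.375) / (9) = 0.050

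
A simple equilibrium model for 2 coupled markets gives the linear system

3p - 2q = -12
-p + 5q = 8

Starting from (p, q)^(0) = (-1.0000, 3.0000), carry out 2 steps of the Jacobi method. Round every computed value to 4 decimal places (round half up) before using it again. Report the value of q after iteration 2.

1.2000

Iteration 1:
  p = (-12 - (-2)·3.0000) / (3) = -2.0000
  q = (8 - (-1)·-1.0000) / (5) = 1.4000
Iteration 2:
  p = (-12 - (-2)·1.4000) / (3) = -3.0667
  q = (8 - (-1)·-2.0000) / (5) = 1.2000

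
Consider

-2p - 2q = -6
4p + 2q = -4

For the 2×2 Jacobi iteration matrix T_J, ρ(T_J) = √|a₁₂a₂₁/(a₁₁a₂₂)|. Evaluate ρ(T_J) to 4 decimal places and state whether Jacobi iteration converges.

a₁₂a₂₁/(a₁₁a₂₂) = (-2)·(4) / ((-2)·(2)) = 2.000000
ρ = √|2.000000| = √2.000000 = 1.4142
ρ > 1, so Jacobi diverges

1.4142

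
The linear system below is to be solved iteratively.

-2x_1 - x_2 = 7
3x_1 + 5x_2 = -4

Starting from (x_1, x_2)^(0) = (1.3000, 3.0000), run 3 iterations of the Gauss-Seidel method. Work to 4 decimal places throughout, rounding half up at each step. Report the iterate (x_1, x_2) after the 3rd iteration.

Iteration 1:
  x_1 = (7 - (-1)·3.0000) / (-2) = -5.0000
  x_2 = (-4 - (3)·-5.0000) / (5) = 2.2000
Iteration 2:
  x_1 = (7 - (-1)·2.2000) / (-2) = -4.6000
  x_2 = (-4 - (3)·-4.6000) / (5) = 1.9600
Iteration 3:
  x_1 = (7 - (-1)·1.9600) / (-2) = -4.4800
  x_2 = (-4 - (3)·-4.4800) / (5) = 1.8880

(-4.4800, 1.8880)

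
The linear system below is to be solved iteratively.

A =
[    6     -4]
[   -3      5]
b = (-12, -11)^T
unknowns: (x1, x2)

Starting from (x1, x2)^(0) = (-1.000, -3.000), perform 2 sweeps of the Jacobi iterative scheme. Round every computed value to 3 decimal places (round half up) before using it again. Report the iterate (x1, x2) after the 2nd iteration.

Iteration 1:
  x1 = (-12 - (-4)·-3.000) / (6) = -4.000
  x2 = (-11 - (-3)·-1.000) / (5) = -2.800
Iteration 2:
  x1 = (-12 - (-4)·-2.800) / (6) = -3.867
  x2 = (-11 - (-3)·-4.000) / (5) = -4.600

(-3.867, -4.600)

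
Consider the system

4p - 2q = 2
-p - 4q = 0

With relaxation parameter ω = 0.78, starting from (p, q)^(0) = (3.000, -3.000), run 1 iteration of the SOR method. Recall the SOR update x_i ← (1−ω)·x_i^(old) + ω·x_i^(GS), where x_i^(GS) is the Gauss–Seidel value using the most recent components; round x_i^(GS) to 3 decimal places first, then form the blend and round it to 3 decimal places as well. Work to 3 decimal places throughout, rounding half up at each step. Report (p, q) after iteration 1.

(-0.120, -0.637)

Iteration 1:
  p: GS value = (2 - (-2)·-3.000) / (4) = -1.000;  p ← (1−ω)·3.000 + ω·-1.000 = -0.120
  q: GS value = (0 - (-1)·-0.120) / (-4) = 0.030;  q ← (1−ω)·-3.000 + ω·0.030 = -0.637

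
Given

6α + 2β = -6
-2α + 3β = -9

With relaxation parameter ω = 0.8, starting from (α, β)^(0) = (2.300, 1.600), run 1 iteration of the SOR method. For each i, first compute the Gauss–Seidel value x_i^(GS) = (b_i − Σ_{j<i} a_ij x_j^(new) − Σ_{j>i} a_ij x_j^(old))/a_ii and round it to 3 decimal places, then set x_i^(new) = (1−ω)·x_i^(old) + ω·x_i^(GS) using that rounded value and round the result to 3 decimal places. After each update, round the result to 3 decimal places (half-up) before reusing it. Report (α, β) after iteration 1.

(-0.766, -2.489)

Iteration 1:
  α: GS value = (-6 - (2)·1.600) / (6) = -1.533;  α ← (1−ω)·2.300 + ω·-1.533 = -0.766
  β: GS value = (-9 - (-2)·-0.766) / (3) = -3.511;  β ← (1−ω)·1.600 + ω·-3.511 = -2.489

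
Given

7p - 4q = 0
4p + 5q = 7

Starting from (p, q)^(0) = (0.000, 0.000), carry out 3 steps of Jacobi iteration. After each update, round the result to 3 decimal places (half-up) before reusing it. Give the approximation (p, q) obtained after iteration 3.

Iteration 1:
  p = (0 - (-4)·0.000) / (7) = 0.000
  q = (7 - (4)·0.000) / (5) = 1.400
Iteration 2:
  p = (0 - (-4)·1.400) / (7) = 0.800
  q = (7 - (4)·0.000) / (5) = 1.400
Iteration 3:
  p = (0 - (-4)·1.400) / (7) = 0.800
  q = (7 - (4)·0.800) / (5) = 0.760

(0.800, 0.760)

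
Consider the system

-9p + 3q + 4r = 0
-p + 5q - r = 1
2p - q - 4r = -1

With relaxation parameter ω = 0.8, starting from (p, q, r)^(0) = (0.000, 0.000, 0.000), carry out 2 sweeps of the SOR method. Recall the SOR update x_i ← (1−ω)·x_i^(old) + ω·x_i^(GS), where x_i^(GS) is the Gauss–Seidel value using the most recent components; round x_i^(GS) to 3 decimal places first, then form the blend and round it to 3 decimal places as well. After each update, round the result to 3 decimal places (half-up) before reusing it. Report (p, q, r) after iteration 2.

(0.102, 0.235, 0.227)

Iteration 1:
  p: GS value = (0 - (3)·0.000 - (4)·0.000) / (-9) = 0.000;  p ← (1−ω)·0.000 + ω·0.000 = 0.000
  q: GS value = (1 - (-1)·0.000 - (-1)·0.000) / (5) = 0.200;  q ← (1−ω)·0.000 + ω·0.200 = 0.160
  r: GS value = (-1 - (2)·0.000 - (-1)·0.160) / (-4) = 0.210;  r ← (1−ω)·0.000 + ω·0.210 = 0.168
Iteration 2:
  p: GS value = (0 - (3)·0.160 - (4)·0.168) / (-9) = 0.128;  p ← (1−ω)·0.000 + ω·0.128 = 0.102
  q: GS value = (1 - (-1)·0.102 - (-1)·0.168) / (5) = 0.254;  q ← (1−ω)·0.160 + ω·0.254 = 0.235
  r: GS value = (-1 - (2)·0.102 - (-1)·0.235) / (-4) = 0.242;  r ← (1−ω)·0.168 + ω·0.242 = 0.227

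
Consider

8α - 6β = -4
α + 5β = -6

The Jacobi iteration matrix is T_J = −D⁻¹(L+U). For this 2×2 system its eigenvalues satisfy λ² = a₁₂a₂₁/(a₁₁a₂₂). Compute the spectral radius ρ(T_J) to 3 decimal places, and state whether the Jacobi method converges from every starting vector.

0.387

a₁₂a₂₁/(a₁₁a₂₂) = (-6)·(1) / ((8)·(5)) = -0.150000
ρ = √|-0.150000| = √0.150000 = 0.387
ρ < 1, so Jacobi converges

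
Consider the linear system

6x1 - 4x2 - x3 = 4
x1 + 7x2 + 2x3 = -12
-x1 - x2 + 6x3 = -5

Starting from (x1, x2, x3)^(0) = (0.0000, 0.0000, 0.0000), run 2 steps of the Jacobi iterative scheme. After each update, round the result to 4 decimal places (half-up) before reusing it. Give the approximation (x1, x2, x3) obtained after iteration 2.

Iteration 1:
  x1 = (4 - (-4)·0.0000 - (-1)·0.0000) / (6) = 0.6667
  x2 = (-12 - (1)·0.0000 - (2)·0.0000) / (7) = -1.7143
  x3 = (-5 - (-1)·0.0000 - (-1)·0.0000) / (6) = -0.8333
Iteration 2:
  x1 = (4 - (-4)·-1.7143 - (-1)·-0.8333) / (6) = -0.6151
  x2 = (-12 - (1)·0.6667 - (2)·-0.8333) / (7) = -1.5714
  x3 = (-5 - (-1)·0.6667 - (-1)·-1.7143) / (6) = -1.0079

(-0.6151, -1.5714, -1.0079)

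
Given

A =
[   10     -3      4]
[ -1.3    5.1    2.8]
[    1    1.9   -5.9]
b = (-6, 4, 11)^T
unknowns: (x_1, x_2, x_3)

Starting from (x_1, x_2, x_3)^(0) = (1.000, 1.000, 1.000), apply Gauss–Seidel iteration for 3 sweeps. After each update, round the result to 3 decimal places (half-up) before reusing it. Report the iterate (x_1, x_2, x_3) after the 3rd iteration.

Iteration 1:
  x_1 = (-6 - (-3)·1.000 - (4)·1.000) / (10) = -0.700
  x_2 = (4 - (-1.3)·-0.700 - (2.8)·1.000) / (5.1) = 0.057
  x_3 = (11 - (1)·-0.700 - (1.9)·0.057) / (-5.9) = -1.965
Iteration 2:
  x_1 = (-6 - (-3)·0.057 - (4)·-1.965) / (10) = 0.203
  x_2 = (4 - (-1.3)·0.203 - (2.8)·-1.965) / (5.1) = 1.915
  x_3 = (11 - (1)·0.203 - (1.9)·1.915) / (-5.9) = -1.213
Iteration 3:
  x_1 = (-6 - (-3)·1.915 - (4)·-1.213) / (10) = 0.460
  x_2 = (4 - (-1.3)·0.460 - (2.8)·-1.213) / (5.1) = 1.568
  x_3 = (11 - (1)·0.460 - (1.9)·1.568) / (-5.9) = -1.281

(0.460, 1.568, -1.281)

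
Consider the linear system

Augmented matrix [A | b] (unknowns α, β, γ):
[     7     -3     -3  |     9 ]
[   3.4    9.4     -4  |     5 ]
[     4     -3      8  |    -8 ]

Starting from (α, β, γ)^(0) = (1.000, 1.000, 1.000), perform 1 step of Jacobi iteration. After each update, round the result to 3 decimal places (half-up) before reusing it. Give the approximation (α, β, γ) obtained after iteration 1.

Iteration 1:
  α = (9 - (-3)·1.000 - (-3)·1.000) / (7) = 2.143
  β = (5 - (3.4)·1.000 - (-4)·1.000) / (9.4) = 0.596
  γ = (-8 - (4)·1.000 - (-3)·1.000) / (8) = -1.125

(2.143, 0.596, -1.125)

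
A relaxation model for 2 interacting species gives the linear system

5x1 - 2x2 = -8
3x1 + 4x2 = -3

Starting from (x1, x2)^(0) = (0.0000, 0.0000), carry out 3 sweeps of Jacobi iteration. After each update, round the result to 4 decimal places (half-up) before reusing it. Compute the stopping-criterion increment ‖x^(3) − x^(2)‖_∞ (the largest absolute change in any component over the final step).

Iteration 1:
  x1 = (-8 - (-2)·0.0000) / (5) = -1.6000
  x2 = (-3 - (3)·0.0000) / (4) = -0.7500
Iteration 2:
  x1 = (-8 - (-2)·-0.7500) / (5) = -1.9000
  x2 = (-3 - (3)·-1.6000) / (4) = 0.4500
Iteration 3:
  x1 = (-8 - (-2)·0.4500) / (5) = -1.4200
  x2 = (-3 - (3)·-1.9000) / (4) = 0.6750
Change: (0.4800, 0.2250) → max |·| = 0.4800

0.4800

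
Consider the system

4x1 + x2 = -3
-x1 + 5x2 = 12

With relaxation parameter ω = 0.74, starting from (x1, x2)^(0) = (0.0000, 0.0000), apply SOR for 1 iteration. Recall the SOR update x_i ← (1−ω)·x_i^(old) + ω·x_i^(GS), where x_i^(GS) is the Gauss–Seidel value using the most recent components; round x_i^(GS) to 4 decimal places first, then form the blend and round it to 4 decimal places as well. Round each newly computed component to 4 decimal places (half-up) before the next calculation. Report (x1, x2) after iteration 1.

(-0.5550, 1.6939)

Iteration 1:
  x1: GS value = (-3 - (1)·0.0000) / (4) = -0.7500;  x1 ← (1−ω)·0.0000 + ω·-0.7500 = -0.5550
  x2: GS value = (12 - (-1)·-0.5550) / (5) = 2.2890;  x2 ← (1−ω)·0.0000 + ω·2.2890 = 1.6939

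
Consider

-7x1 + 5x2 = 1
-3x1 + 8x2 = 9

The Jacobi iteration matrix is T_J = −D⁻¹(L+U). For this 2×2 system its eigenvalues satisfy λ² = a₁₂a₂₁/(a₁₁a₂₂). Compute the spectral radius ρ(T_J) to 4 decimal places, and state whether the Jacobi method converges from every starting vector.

a₁₂a₂₁/(a₁₁a₂₂) = (5)·(-3) / ((-7)·(8)) = 0.267857
ρ = √|0.267857| = √0.267857 = 0.5175
ρ < 1, so Jacobi converges

0.5175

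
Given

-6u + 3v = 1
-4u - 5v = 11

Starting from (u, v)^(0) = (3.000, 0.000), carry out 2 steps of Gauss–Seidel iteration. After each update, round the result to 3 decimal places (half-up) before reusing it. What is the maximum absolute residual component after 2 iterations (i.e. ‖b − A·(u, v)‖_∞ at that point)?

2.480

Iteration 1:
  u = (1 - (3)·0.000) / (-6) = -0.167
  v = (11 - (-4)·-0.167) / (-5) = -2.066
Iteration 2:
  u = (1 - (3)·-2.066) / (-6) = -1.200
  v = (11 - (-4)·-1.200) / (-5) = -1.240
Residual b − A·x = (-2.480, 0.000); ∞-norm = 2.480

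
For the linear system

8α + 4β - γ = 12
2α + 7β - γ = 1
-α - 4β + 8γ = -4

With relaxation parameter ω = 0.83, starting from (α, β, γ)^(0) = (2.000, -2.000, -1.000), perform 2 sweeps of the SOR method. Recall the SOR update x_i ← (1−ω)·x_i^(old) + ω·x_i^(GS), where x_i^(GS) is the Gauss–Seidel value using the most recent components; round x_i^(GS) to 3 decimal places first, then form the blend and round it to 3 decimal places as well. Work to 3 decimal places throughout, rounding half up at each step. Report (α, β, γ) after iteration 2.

(1.933, -0.575, -0.575)

Iteration 1:
  α: GS value = (12 - (4)·-2.000 - (-1)·-1.000) / (8) = 2.375;  α ← (1−ω)·2.000 + ω·2.375 = 2.311
  β: GS value = (1 - (2)·2.311 - (-1)·-1.000) / (7) = -0.660;  β ← (1−ω)·-2.000 + ω·-0.660 = -0.888
  γ: GS value = (-4 - (-1)·2.311 - (-4)·-0.888) / (8) = -0.655;  γ ← (1−ω)·-1.000 + ω·-0.655 = -0.714
Iteration 2:
  α: GS value = (12 - (4)·-0.888 - (-1)·-0.714) / (8) = 1.855;  α ← (1−ω)·2.311 + ω·1.855 = 1.933
  β: GS value = (1 - (2)·1.933 - (-1)·-0.714) / (7) = -0.511;  β ← (1−ω)·-0.888 + ω·-0.511 = -0.575
  γ: GS value = (-4 - (-1)·1.933 - (-4)·-0.575) / (8) = -0.546;  γ ← (1−ω)·-0.714 + ω·-0.546 = -0.575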